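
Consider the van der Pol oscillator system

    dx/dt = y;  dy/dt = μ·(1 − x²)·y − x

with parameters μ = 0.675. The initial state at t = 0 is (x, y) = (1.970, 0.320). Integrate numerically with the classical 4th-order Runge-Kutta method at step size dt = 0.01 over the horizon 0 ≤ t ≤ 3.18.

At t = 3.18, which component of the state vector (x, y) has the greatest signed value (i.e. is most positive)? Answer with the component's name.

t=0.000: state=(1.970, 0.320)
step 1 (dt=0.01): k1=(0.320, -2.592), k2=(0.307, -2.570), k3=(0.307, -2.570), k4=(0.294, -2.548); state += dt/6·(k1+2k2+2k3+k4)
t=0.010: state=(1.973, 0.294)
t=0.020: state=(1.976, 0.269)
t=0.030: state=(1.978, 0.244)
continuing one RK4 step at a time; state shown every 20 steps (Δt=0.2):
t=0.200: state=(1.988, -0.113)
t=0.400: state=(1.934, -0.403)
t=0.600: state=(1.833, -0.605)
t=0.800: state=(1.695, -0.763)
t=1.000: state=(1.528, -0.905)
t=1.200: state=(1.333, -1.053)
t=1.400: state=(1.106, -1.222)
t=1.600: state=(0.842, -1.426)
t=1.800: state=(0.532, -1.673)
t=2.000: state=(0.170, -1.956)
t=2.200: state=(-0.249, -2.227)
t=2.400: state=(-0.712, -2.366)
t=2.600: state=(-1.176, -2.205)
t=2.800: state=(-1.570, -1.690)
t=3.000: state=(-1.840, -0.999)
t=3.180: state=(-1.966, -0.430)
compare at T: x=-1.966, y=-0.430

largest component: y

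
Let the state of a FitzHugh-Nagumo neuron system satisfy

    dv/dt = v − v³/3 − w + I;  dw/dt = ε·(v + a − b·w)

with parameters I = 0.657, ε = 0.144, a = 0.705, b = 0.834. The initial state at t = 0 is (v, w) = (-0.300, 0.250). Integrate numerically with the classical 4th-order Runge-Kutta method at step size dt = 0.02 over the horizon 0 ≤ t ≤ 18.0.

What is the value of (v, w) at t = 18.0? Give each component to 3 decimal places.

t=0.000: state=(-0.300, 0.250)
step 1 (dt=0.02): k1=(0.116, 0.028), k2=(0.117, 0.028), k3=(0.117, 0.028), k4=(0.118, 0.029); state += dt/6·(k1+2k2+2k3+k4)
t=0.020: state=(-0.298, 0.251)
t=0.040: state=(-0.295, 0.251)
t=0.060: state=(-0.293, 0.252)
continuing one RK4 step at a time; state shown every 50 steps (Δt=1):
t=1.000: state=(-0.131, 0.287)
t=2.000: state=(0.236, 0.354)
t=3.000: state=(0.962, 0.489)
t=4.000: state=(1.550, 0.707)
t=5.000: state=(1.608, 0.941)
t=6.000: state=(1.509, 1.142)
t=7.000: state=(1.377, 1.304)
t=8.000: state=(1.227, 1.429)
t=9.000: state=(1.051, 1.518)
t=10.000: state=(0.820, 1.569)
t=11.000: state=(0.455, 1.576)
t=12.000: state=(-0.322, 1.509)
t=13.000: state=(-1.602, 1.298)
t=14.000: state=(-1.892, 1.000)
t=15.000: state=(-1.814, 0.730)
t=16.000: state=(-1.708, 0.504)
t=17.000: state=(-1.602, 0.318)
t=18.000: state=(-1.495, 0.168)

(v, w) = (-1.495, 0.168)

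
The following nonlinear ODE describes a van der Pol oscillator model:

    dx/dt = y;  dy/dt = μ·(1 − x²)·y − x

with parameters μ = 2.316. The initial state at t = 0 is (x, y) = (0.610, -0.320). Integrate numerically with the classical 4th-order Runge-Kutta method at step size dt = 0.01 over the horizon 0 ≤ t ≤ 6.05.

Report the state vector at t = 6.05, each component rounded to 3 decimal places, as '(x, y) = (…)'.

(x, y) = (1.792, -0.330)

t=0.000: state=(0.610, -0.320)
step 1 (dt=0.01): k1=(-0.320, -1.075), k2=(-0.325, -1.083), k3=(-0.325, -1.083), k4=(-0.331, -1.091); state += dt/6·(k1+2k2+2k3+k4)
t=0.010: state=(0.607, -0.331)
t=0.020: state=(0.603, -0.342)
t=0.030: state=(0.600, -0.353)
continuing one RK4 step at a time; state shown every 20 steps (Δt=0.2):
t=0.200: state=(0.522, -0.572)
t=0.400: state=(0.374, -0.937)
t=0.600: state=(0.134, -1.507)
t=0.800: state=(-0.250, -2.372)
t=1.000: state=(-0.814, -3.172)
t=1.200: state=(-1.419, -2.557)
t=1.400: state=(-1.769, -0.977)
t=1.600: state=(-1.863, -0.107)
t=1.800: state=(-1.850, 0.188)
t=2.000: state=(-1.801, 0.288)
t=2.200: state=(-1.738, 0.333)
t=2.400: state=(-1.668, 0.366)
t=2.600: state=(-1.592, 0.399)
t=2.800: state=(-1.508, 0.438)
t=3.000: state=(-1.416, 0.487)
t=3.200: state=(-1.312, 0.553)
t=3.400: state=(-1.193, 0.646)
t=3.600: state=(-1.051, 0.785)
t=3.800: state=(-0.873, 1.008)
t=4.000: state=(-0.637, 1.393)
t=4.200: state=(-0.295, 2.101)
t=4.400: state=(0.238, 3.316)
t=4.600: state=(1.017, 4.195)
t=4.800: state=(1.720, 2.428)
t=5.000: state=(1.989, 0.525)
t=5.200: state=(2.019, -0.088)
t=5.400: state=(1.983, -0.238)
t=5.600: state=(1.930, -0.283)
t=5.800: state=(1.871, -0.306)
t=6.000: state=(1.808, -0.325)
t=6.050: state=(1.792, -0.330)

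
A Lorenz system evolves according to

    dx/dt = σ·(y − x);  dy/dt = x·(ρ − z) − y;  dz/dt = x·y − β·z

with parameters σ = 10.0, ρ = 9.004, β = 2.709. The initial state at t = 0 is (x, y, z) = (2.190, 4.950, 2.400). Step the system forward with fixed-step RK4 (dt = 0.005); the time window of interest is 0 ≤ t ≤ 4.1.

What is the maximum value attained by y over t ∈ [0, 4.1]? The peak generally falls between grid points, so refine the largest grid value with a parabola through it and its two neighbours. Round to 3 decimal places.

t=0.000: state=(2.190, 4.950, 2.400)
step 1 (dt=0.005): k1=(27.600, 9.513, 4.339), k2=(27.148, 9.920, 4.705), k3=(27.169, 9.910, 4.699), k4=(26.737, 10.306, 5.063); state += dt/6·(k1+2k2+2k3+k4)
t=0.005: state=(2.326, 5.000, 2.424)
t=0.010: state=(2.458, 5.053, 2.451)
t=0.015: state=(2.585, 5.110, 2.481)
continuing one RK4 step at a time; state shown every 40 steps (Δt=0.2):
t=0.200: state=(6.310, 7.964, 6.216)
t=0.400: state=(6.975, 5.726, 11.802)
t=0.600: state=(3.741, 2.455, 9.875)
t=0.800: state=(2.481, 2.389, 6.750)
t=1.000: state=(2.975, 3.514, 5.129)
t=1.200: state=(4.505, 5.429, 5.638)
t=1.400: state=(6.012, 6.351, 8.452)
t=1.600: state=(5.420, 4.647, 9.959)
t=1.800: state=(3.974, 3.480, 8.550)
t=2.000: state=(3.621, 3.732, 6.980)
t=2.200: state=(4.245, 4.704, 6.618)
t=2.400: state=(5.148, 5.491, 7.681)
t=2.600: state=(5.298, 5.093, 8.884)
t=2.800: state=(4.619, 4.257, 8.699)
t=3.000: state=(4.156, 4.084, 7.793)
t=3.200: state=(4.307, 4.503, 7.307)
t=3.400: state=(4.775, 4.997, 7.627)
t=3.600: state=(5.013, 5.004, 8.293)
t=3.800: state=(4.781, 4.599, 8.462)
t=4.000: state=(4.464, 4.363, 8.073)
t=4.100: state=(4.405, 4.389, 7.851)
largest grid value and its neighbours: y(0.240)=8.19265, y(0.245)=8.19676, y(0.250)=8.19495
parabola through these three points peaks at t≈0.246 with y≈8.19687

max y = 8.197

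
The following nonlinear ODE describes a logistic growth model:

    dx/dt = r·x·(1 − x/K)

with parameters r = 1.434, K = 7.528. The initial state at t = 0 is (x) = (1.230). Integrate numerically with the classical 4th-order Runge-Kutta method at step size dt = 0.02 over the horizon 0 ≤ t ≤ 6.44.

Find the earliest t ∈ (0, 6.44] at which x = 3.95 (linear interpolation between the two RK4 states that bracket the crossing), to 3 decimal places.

t=0.000: state=(1.230)
step 1 (dt=0.02): k1=(1.476), k2=(1.490), k3=(1.490), k4=(1.504); state += dt/6·(k1+2k2+2k3+k4)
t=0.020: state=(1.260)
t=0.040: state=(1.290)
t=0.060: state=(1.321)
continuing one RK4 step at a time; state shown every 25 steps (Δt=0.5):
t=0.500: state=(2.151)
t=1.000: state=(3.390)
t=1.200: state=(3.929)
next step: t=1.220: state=(3.983) — x has crossed 3.95
linear interpolation between t=1.200 (3.92872) and t=1.220 (3.98256) → t≈1.208

t = 1.208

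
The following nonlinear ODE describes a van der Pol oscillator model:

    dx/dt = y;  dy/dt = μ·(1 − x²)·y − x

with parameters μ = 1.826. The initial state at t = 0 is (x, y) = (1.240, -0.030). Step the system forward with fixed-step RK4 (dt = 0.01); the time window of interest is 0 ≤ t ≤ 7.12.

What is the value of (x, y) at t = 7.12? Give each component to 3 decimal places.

(x, y) = (1.648, -0.462)

t=0.000: state=(1.240, -0.030)
step 1 (dt=0.01): k1=(-0.030, -1.211), k2=(-0.036, -1.204), k3=(-0.036, -1.204), k4=(-0.042, -1.198); state += dt/6·(k1+2k2+2k3+k4)
t=0.010: state=(1.240, -0.042)
t=0.020: state=(1.239, -0.054)
t=0.030: state=(1.239, -0.066)
continuing one RK4 step at a time; state shown every 25 steps (Δt=0.25):
t=0.250: state=(1.198, -0.299)
t=0.500: state=(1.094, -0.527)
t=0.750: state=(0.933, -0.773)
t=1.000: state=(0.700, -1.119)
t=1.250: state=(0.354, -1.704)
t=1.500: state=(-0.187, -2.686)
t=1.750: state=(-0.977, -3.424)
t=2.000: state=(-1.697, -1.988)
t=2.250: state=(-1.965, -0.366)
t=2.500: state=(-1.975, 0.177)
t=2.750: state=(-1.908, 0.327)
t=3.000: state=(-1.818, 0.387)
t=3.250: state=(-1.716, 0.432)
t=3.500: state=(-1.602, 0.482)
t=3.750: state=(-1.473, 0.547)
t=4.000: state=(-1.326, 0.639)
t=4.250: state=(-1.150, 0.777)
t=4.500: state=(-0.930, 1.004)
t=4.750: state=(-0.634, 1.407)
t=5.000: state=(-0.197, 2.162)
t=5.250: state=(0.483, 3.302)
t=5.500: state=(1.356, 3.217)
t=5.750: state=(1.902, 1.125)
t=6.000: state=(2.018, 0.025)
t=6.250: state=(1.980, -0.267)
t=6.500: state=(1.901, -0.353)
t=6.750: state=(1.807, -0.398)
t=7.000: state=(1.702, -0.440)
t=7.120: state=(1.648, -0.462)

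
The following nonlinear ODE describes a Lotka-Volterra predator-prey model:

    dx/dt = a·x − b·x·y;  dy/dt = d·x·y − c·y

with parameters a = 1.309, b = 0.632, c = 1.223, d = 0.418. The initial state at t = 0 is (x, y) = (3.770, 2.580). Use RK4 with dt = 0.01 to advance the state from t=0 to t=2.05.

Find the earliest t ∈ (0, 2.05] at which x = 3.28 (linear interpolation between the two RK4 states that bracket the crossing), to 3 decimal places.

t=0.000: state=(3.770, 2.580)
step 1 (dt=0.01): k1=(-1.212, 0.910), k2=(-1.221, 0.905), k3=(-1.221, 0.905), k4=(-1.230, 0.900); state += dt/6·(k1+2k2+2k3+k4)
t=0.010: state=(3.758, 2.589)
t=0.020: state=(3.745, 2.598)
t=0.030: state=(3.733, 2.607)
continuing one RK4 step at a time; state shown every 10 steps (Δt=0.1):
t=0.100: state=(3.641, 2.666)
t=0.200: state=(3.498, 2.738)
t=0.300: state=(3.347, 2.796)
t=0.340: state=(3.286, 2.814)
next step: t=0.350: state=(3.270, 2.818) — x has crossed 3.28
linear interpolation between t=0.340 (3.28573) and t=0.350 (3.27029) → t≈0.344

t = 0.344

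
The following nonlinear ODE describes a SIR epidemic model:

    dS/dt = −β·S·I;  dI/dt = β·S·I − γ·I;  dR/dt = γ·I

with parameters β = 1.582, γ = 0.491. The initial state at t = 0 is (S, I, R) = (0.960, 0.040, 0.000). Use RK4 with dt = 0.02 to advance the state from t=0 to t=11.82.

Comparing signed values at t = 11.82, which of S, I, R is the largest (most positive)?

largest component: R

t=0.000: state=(0.960, 0.040, 0.000)
step 1 (dt=0.02): k1=(-0.061, 0.041, 0.020), k2=(-0.061, 0.041, 0.020), k3=(-0.061, 0.041, 0.020), k4=(-0.062, 0.042, 0.020); state += dt/6·(k1+2k2+2k3+k4)
t=0.020: state=(0.959, 0.041, 0.000)
t=0.040: state=(0.958, 0.042, 0.001)
t=0.060: state=(0.956, 0.043, 0.001)
continuing one RK4 step at a time; state shown every 25 steps (Δt=0.5):
t=0.500: state=(0.921, 0.066, 0.013)
t=1.000: state=(0.862, 0.105, 0.033)
t=1.500: state=(0.778, 0.157, 0.065)
t=2.000: state=(0.671, 0.218, 0.111)
t=2.500: state=(0.552, 0.276, 0.172)
t=3.000: state=(0.435, 0.319, 0.246)
t=3.500: state=(0.335, 0.338, 0.327)
t=4.000: state=(0.256, 0.334, 0.410)
t=4.500: state=(0.198, 0.312, 0.489)
t=5.000: state=(0.157, 0.281, 0.562)
t=5.500: state=(0.127, 0.246, 0.627)
t=6.000: state=(0.106, 0.211, 0.683)
t=6.500: state=(0.091, 0.178, 0.731)
t=7.000: state=(0.080, 0.149, 0.771)
t=7.500: state=(0.072, 0.124, 0.804)
t=8.000: state=(0.066, 0.102, 0.832)
t=8.500: state=(0.061, 0.084, 0.855)
t=9.000: state=(0.058, 0.069, 0.873)
t=9.500: state=(0.055, 0.056, 0.889)
t=10.000: state=(0.053, 0.046, 0.901)
t=10.500: state=(0.051, 0.038, 0.912)
t=11.000: state=(0.050, 0.031, 0.920)
t=11.500: state=(0.048, 0.025, 0.927)
t=11.820: state=(0.048, 0.022, 0.930)
compare at T: S=0.048, I=0.022, R=0.930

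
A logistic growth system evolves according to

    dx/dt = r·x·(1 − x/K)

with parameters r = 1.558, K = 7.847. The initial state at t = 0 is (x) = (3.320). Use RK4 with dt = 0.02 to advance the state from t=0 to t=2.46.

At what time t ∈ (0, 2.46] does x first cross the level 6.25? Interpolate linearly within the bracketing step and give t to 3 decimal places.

t = 1.075

t=0.000: state=(3.320)
step 1 (dt=0.02): k1=(2.984), k2=(2.991), k3=(2.991), k4=(2.998); state += dt/6·(k1+2k2+2k3+k4)
t=0.020: state=(3.380)
t=0.040: state=(3.440)
t=0.060: state=(3.500)
continuing one RK4 step at a time; state shown every 5 steps (Δt=0.1):
t=0.100: state=(3.621)
t=0.200: state=(3.926)
t=0.300: state=(4.231)
t=0.400: state=(4.533)
t=0.500: state=(4.827)
t=0.600: state=(5.111)
t=0.700: state=(5.381)
t=0.800: state=(5.637)
t=0.900: state=(5.876)
t=1.000: state=(6.097)
t=1.060: state=(6.220)
next step: t=1.080: state=(6.260) — x has crossed 6.25
linear interpolation between t=1.060 (6.22046) and t=1.080 (6.26027) → t≈1.075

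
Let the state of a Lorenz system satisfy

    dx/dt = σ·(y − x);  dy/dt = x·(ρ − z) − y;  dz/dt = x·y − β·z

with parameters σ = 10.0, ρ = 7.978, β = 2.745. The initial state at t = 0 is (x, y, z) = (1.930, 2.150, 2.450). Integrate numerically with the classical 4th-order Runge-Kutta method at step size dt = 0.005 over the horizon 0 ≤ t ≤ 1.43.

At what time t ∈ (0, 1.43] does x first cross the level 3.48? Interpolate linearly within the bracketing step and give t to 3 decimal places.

t=0.000: state=(1.930, 2.150, 2.450)
step 1 (dt=0.005): k1=(2.200, 8.519, -2.576), k2=(2.358, 8.541, -2.505), k3=(2.355, 8.542, -2.505), k4=(2.509, 8.566, -2.433); state += dt/6·(k1+2k2+2k3+k4)
t=0.005: state=(1.942, 2.193, 2.437)
t=0.010: state=(1.955, 2.236, 2.426)
t=0.015: state=(1.970, 2.279, 2.415)
continuing one RK4 step at a time; state shown every 10 steps (Δt=0.05):
t=0.050: state=(2.110, 2.592, 2.359)
t=0.100: state=(2.402, 3.083, 2.356)
t=0.150: state=(2.786, 3.637, 2.461)
t=0.200: state=(3.250, 4.254, 2.703)
t=0.220: state=(3.457, 4.515, 2.845)
next step: t=0.225: state=(3.510, 4.582, 2.885) — x has crossed 3.48
linear interpolation between t=0.220 (3.45659) and t=0.225 (3.50985) → t≈0.222

t = 0.222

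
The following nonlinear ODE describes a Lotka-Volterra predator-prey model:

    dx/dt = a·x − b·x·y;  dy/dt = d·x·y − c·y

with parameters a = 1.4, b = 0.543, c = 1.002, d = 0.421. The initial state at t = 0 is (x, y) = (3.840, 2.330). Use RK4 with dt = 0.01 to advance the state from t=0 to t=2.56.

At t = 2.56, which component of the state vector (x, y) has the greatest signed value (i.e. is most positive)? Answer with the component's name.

t=0.000: state=(3.840, 2.330)
step 1 (dt=0.01): k1=(0.518, 1.432), k2=(0.503, 1.439), k3=(0.503, 1.439), k4=(0.488, 1.446); state += dt/6·(k1+2k2+2k3+k4)
t=0.010: state=(3.845, 2.344)
t=0.020: state=(3.850, 2.359)
t=0.030: state=(3.854, 2.374)
continuing one RK4 step at a time; state shown every 10 steps (Δt=0.1):
t=0.100: state=(3.877, 2.480)
t=0.200: state=(3.880, 2.642)
t=0.300: state=(3.849, 2.812)
t=0.400: state=(3.783, 2.988)
t=0.500: state=(3.682, 3.163)
t=0.600: state=(3.550, 3.333)
t=0.700: state=(3.393, 3.490)
t=0.800: state=(3.217, 3.628)
t=0.900: state=(3.028, 3.744)
t=1.000: state=(2.836, 3.832)
t=1.100: state=(2.644, 3.890)
t=1.200: state=(2.460, 3.918)
t=1.300: state=(2.287, 3.917)
t=1.400: state=(2.128, 3.889)
t=1.500: state=(1.985, 3.836)
t=1.600: state=(1.857, 3.762)
t=1.700: state=(1.746, 3.672)
t=1.800: state=(1.650, 3.568)
t=1.900: state=(1.568, 3.453)
t=2.000: state=(1.500, 3.332)
t=2.100: state=(1.445, 3.207)
t=2.200: state=(1.401, 3.081)
t=2.300: state=(1.368, 2.954)
t=2.400: state=(1.345, 2.830)
t=2.500: state=(1.331, 2.708)
t=2.560: state=(1.327, 2.637)
compare at T: x=1.327, y=2.637

largest component: y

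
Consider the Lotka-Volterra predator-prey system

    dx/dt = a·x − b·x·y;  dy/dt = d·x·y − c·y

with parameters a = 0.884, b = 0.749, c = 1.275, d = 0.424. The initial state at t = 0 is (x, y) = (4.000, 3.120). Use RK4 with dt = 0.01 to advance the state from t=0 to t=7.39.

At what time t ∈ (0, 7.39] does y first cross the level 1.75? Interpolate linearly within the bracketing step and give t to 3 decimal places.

t = 1.244

t=0.000: state=(4.000, 3.120)
step 1 (dt=0.01): k1=(-5.812, 1.314), k2=(-5.789, 1.278), k3=(-5.788, 1.278), k4=(-5.765, 1.242); state += dt/6·(k1+2k2+2k3+k4)
t=0.010: state=(3.942, 3.133)
t=0.020: state=(3.885, 3.145)
t=0.030: state=(3.828, 3.156)
continuing one RK4 step at a time; state shown every 25 steps (Δt=0.25):
t=0.250: state=(2.735, 3.230)
t=0.500: state=(1.898, 2.991)
t=0.750: state=(1.403, 2.584)
t=1.000: state=(1.124, 2.145)
t=1.240: state=(0.979, 1.756)
next step: t=1.250: state=(0.975, 1.741) — y has crossed 1.75
linear interpolation between t=1.240 (1.75644) and t=1.250 (1.74139) → t≈1.244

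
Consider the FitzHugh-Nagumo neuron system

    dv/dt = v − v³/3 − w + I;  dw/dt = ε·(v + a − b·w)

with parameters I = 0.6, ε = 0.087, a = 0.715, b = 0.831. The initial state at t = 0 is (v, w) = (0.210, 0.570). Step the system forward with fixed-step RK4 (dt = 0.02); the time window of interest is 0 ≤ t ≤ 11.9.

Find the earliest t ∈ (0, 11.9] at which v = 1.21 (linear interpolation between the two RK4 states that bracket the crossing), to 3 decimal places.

t = 2.175

t=0.000: state=(0.210, 0.570)
step 1 (dt=0.02): k1=(0.237, 0.039), k2=(0.239, 0.039), k3=(0.239, 0.039), k4=(0.241, 0.040); state += dt/6·(k1+2k2+2k3+k4)
t=0.020: state=(0.215, 0.571)
t=0.040: state=(0.220, 0.572)
t=0.060: state=(0.225, 0.572)
continuing one RK4 step at a time; state shown every 25 steps (Δt=0.5):
t=0.500: state=(0.355, 0.592)
t=1.000: state=(0.562, 0.621)
t=1.500: state=(0.831, 0.659)
t=2.000: state=(1.119, 0.708)
t=2.160: state=(1.203, 0.726)
next step: t=2.180: state=(1.212, 0.728) — v has crossed 1.21
linear interpolation between t=2.160 (1.20261) and t=2.180 (1.21248) → t≈2.175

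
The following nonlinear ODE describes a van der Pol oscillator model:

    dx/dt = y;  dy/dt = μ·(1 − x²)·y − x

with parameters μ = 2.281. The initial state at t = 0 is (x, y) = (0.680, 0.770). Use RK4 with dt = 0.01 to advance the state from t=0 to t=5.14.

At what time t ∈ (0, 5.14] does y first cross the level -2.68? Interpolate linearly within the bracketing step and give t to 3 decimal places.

t=0.000: state=(0.680, 0.770)
step 1 (dt=0.01): k1=(0.770, 0.264), k2=(0.771, 0.253), k3=(0.771, 0.253), k4=(0.773, 0.241); state += dt/6·(k1+2k2+2k3+k4)
t=0.010: state=(0.688, 0.773)
t=0.020: state=(0.695, 0.775)
t=0.030: state=(0.703, 0.777)
continuing one RK4 step at a time; state shown every 20 steps (Δt=0.2):
t=0.200: state=(0.836, 0.769)
t=0.400: state=(0.979, 0.644)
t=0.600: state=(1.087, 0.420)
t=0.800: state=(1.145, 0.163)
t=1.000: state=(1.154, -0.073)
t=1.200: state=(1.118, -0.278)
t=1.400: state=(1.044, -0.466)
t=1.600: state=(0.931, -0.670)
t=1.800: state=(0.771, -0.941)
t=2.000: state=(0.544, -1.366)
t=2.200: state=(0.204, -2.102)
t=2.300: state=(-0.032, -2.644)
next step: t=2.310: state=(-0.059, -2.704) — y has crossed -2.68
linear interpolation between t=2.300 (-2.64388) and t=2.310 (-2.70429) → t≈2.306

t = 2.306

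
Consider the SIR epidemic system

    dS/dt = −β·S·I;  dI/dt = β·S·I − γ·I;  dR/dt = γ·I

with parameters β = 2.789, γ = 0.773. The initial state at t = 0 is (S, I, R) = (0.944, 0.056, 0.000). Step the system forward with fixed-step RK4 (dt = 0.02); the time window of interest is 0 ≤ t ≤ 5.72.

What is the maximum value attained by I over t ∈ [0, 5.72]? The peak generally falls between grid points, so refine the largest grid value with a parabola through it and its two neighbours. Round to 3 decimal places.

t=0.000: state=(0.944, 0.056, 0.000)
step 1 (dt=0.02): k1=(-0.147, 0.104, 0.043), k2=(-0.150, 0.106, 0.044), k3=(-0.150, 0.106, 0.044), k4=(-0.153, 0.108, 0.045); state += dt/6·(k1+2k2+2k3+k4)
t=0.020: state=(0.941, 0.058, 0.001)
t=0.040: state=(0.938, 0.060, 0.002)
t=0.060: state=(0.935, 0.063, 0.003)
continuing one RK4 step at a time; state shown every 10 steps (Δt=0.2):
t=0.200: state=(0.909, 0.080, 0.010)
t=0.400: state=(0.862, 0.113, 0.025)
t=0.600: state=(0.800, 0.154, 0.046)
t=0.800: state=(0.725, 0.202, 0.073)
t=1.000: state=(0.638, 0.253, 0.109)
t=1.200: state=(0.546, 0.302, 0.152)
t=1.400: state=(0.456, 0.342, 0.201)
t=1.600: state=(0.374, 0.369, 0.257)
t=1.800: state=(0.303, 0.382, 0.315)
t=2.000: state=(0.245, 0.381, 0.374)
t=2.200: state=(0.198, 0.369, 0.432)
t=2.400: state=(0.162, 0.350, 0.488)
t=2.600: state=(0.134, 0.325, 0.540)
t=2.800: state=(0.113, 0.299, 0.588)
t=3.000: state=(0.096, 0.271, 0.632)
t=3.200: state=(0.083, 0.244, 0.672)
t=3.400: state=(0.073, 0.219, 0.708)
t=3.600: state=(0.065, 0.195, 0.740)
t=3.800: state=(0.059, 0.173, 0.768)
t=4.000: state=(0.054, 0.153, 0.793)
t=4.200: state=(0.050, 0.135, 0.816)
t=4.400: state=(0.046, 0.118, 0.835)
t=4.600: state=(0.044, 0.104, 0.852)
t=4.800: state=(0.041, 0.091, 0.867)
t=5.000: state=(0.039, 0.080, 0.881)
t=5.200: state=(0.038, 0.070, 0.892)
t=5.400: state=(0.036, 0.061, 0.902)
t=5.600: state=(0.035, 0.054, 0.911)
t=5.720: state=(0.035, 0.049, 0.916)
largest grid value and its neighbours: I(1.860)=0.38308, I(1.880)=0.38317, I(1.900)=0.38313
parabola through these three points peaks at t≈1.884 with I≈0.38317

max I = 0.383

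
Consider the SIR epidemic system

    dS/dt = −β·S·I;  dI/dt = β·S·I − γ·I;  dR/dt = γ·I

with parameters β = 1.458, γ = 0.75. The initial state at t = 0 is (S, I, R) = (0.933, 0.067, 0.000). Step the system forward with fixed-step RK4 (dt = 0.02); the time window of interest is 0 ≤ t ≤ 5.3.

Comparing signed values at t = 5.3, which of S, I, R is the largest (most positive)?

largest component: R

t=0.000: state=(0.933, 0.067, 0.000)
step 1 (dt=0.02): k1=(-0.091, 0.041, 0.050), k2=(-0.092, 0.041, 0.051), k3=(-0.092, 0.041, 0.051), k4=(-0.092, 0.041, 0.051); state += dt/6·(k1+2k2+2k3+k4)
t=0.020: state=(0.931, 0.068, 0.001)
t=0.040: state=(0.929, 0.069, 0.002)
t=0.060: state=(0.927, 0.069, 0.003)
continuing one RK4 step at a time; state shown every 10 steps (Δt=0.2):
t=0.200: state=(0.914, 0.075, 0.011)
t=0.400: state=(0.893, 0.085, 0.023)
t=0.600: state=(0.870, 0.094, 0.036)
t=0.800: state=(0.845, 0.104, 0.051)
t=1.000: state=(0.819, 0.114, 0.067)
t=1.200: state=(0.791, 0.124, 0.085)
t=1.400: state=(0.761, 0.134, 0.105)
t=1.600: state=(0.731, 0.143, 0.125)
t=1.800: state=(0.700, 0.152, 0.148)
t=2.000: state=(0.669, 0.160, 0.171)
t=2.200: state=(0.638, 0.166, 0.195)
t=2.400: state=(0.607, 0.172, 0.221)
t=2.600: state=(0.577, 0.176, 0.247)
t=2.800: state=(0.548, 0.178, 0.273)
t=3.000: state=(0.520, 0.179, 0.300)
t=3.200: state=(0.494, 0.179, 0.327)
t=3.400: state=(0.469, 0.177, 0.354)
t=3.600: state=(0.445, 0.174, 0.380)
t=3.800: state=(0.424, 0.170, 0.406)
t=4.000: state=(0.403, 0.165, 0.431)
t=4.200: state=(0.385, 0.160, 0.456)
t=4.400: state=(0.368, 0.153, 0.479)
t=4.600: state=(0.352, 0.147, 0.502)
t=4.800: state=(0.337, 0.139, 0.523)
t=5.000: state=(0.324, 0.132, 0.543)
t=5.200: state=(0.312, 0.125, 0.563)
t=5.300: state=(0.307, 0.121, 0.572)
compare at T: S=0.307, I=0.121, R=0.572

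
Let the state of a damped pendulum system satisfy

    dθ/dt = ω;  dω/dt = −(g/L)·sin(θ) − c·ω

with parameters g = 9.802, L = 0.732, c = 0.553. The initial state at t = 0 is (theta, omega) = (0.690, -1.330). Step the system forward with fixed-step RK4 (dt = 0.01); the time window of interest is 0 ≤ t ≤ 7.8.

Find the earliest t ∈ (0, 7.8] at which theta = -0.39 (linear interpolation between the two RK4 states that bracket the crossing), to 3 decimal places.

t=0.000: state=(0.690, -1.330)
step 1 (dt=0.01): k1=(-1.330, -7.788), k2=(-1.369, -7.698), k3=(-1.368, -7.696), k4=(-1.407, -7.604); state += dt/6·(k1+2k2+2k3+k4)
t=0.010: state=(0.676, -1.407)
t=0.020: state=(0.662, -1.482)
t=0.030: state=(0.647, -1.555)
t=0.490: state=(-0.380, -1.831)
next step: t=0.500: state=(-0.398, -1.770) — theta has crossed -0.39
linear interpolation between t=0.490 (-0.37967) and t=0.500 (-0.39768) → t≈0.496

t = 0.496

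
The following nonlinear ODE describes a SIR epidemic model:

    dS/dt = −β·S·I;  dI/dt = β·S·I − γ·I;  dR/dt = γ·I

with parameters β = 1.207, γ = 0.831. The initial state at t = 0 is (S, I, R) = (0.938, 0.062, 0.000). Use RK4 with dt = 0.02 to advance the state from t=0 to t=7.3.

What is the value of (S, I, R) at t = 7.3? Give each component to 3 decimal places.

(S, I, R) = (0.459, 0.049, 0.492)

t=0.000: state=(0.938, 0.062, 0.000)
step 1 (dt=0.02): k1=(-0.070, 0.019, 0.052), k2=(-0.070, 0.019, 0.052), k3=(-0.070, 0.019, 0.052), k4=(-0.071, 0.019, 0.052); state += dt/6·(k1+2k2+2k3+k4)
t=0.020: state=(0.937, 0.062, 0.001)
t=0.040: state=(0.935, 0.063, 0.002)
t=0.060: state=(0.934, 0.063, 0.003)
continuing one RK4 step at a time; state shown every 25 steps (Δt=0.5):
t=0.500: state=(0.901, 0.071, 0.028)
t=1.000: state=(0.861, 0.080, 0.059)
t=1.500: state=(0.818, 0.088, 0.094)
t=2.000: state=(0.775, 0.094, 0.132)
t=2.500: state=(0.731, 0.097, 0.172)
t=3.000: state=(0.689, 0.099, 0.212)
t=3.500: state=(0.649, 0.097, 0.253)
t=4.000: state=(0.613, 0.094, 0.293)
t=4.500: state=(0.580, 0.089, 0.331)
t=5.000: state=(0.551, 0.083, 0.367)
t=5.500: state=(0.525, 0.075, 0.400)
t=6.000: state=(0.503, 0.068, 0.429)
t=6.500: state=(0.484, 0.060, 0.456)
t=7.000: state=(0.467, 0.053, 0.480)
t=7.300: state=(0.459, 0.049, 0.492)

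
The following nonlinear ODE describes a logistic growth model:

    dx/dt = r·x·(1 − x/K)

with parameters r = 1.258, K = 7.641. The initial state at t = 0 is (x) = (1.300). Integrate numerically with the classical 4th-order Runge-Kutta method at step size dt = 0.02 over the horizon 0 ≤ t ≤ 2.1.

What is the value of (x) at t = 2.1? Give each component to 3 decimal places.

t=0.000: state=(1.300)
step 1 (dt=0.02): k1=(1.357), k2=(1.368), k3=(1.368), k4=(1.380); state += dt/6·(k1+2k2+2k3+k4)
t=0.020: state=(1.327)
t=0.040: state=(1.355)
t=0.060: state=(1.383)
continuing one RK4 step at a time; state shown every 5 steps (Δt=0.1):
t=0.100: state=(1.441)
t=0.200: state=(1.594)
t=0.300: state=(1.759)
t=0.400: state=(1.935)
t=0.500: state=(2.122)
t=0.600: state=(2.320)
t=0.700: state=(2.528)
t=0.800: state=(2.746)
t=0.900: state=(2.971)
t=1.000: state=(3.202)
t=1.100: state=(3.438)
t=1.200: state=(3.677)
t=1.300: state=(3.917)
t=1.400: state=(4.157)
t=1.500: state=(4.394)
t=1.600: state=(4.626)
t=1.700: state=(4.852)
t=1.800: state=(5.071)
t=1.900: state=(5.281)
t=2.000: state=(5.481)
t=2.100: state=(5.671)

(x) = (5.671)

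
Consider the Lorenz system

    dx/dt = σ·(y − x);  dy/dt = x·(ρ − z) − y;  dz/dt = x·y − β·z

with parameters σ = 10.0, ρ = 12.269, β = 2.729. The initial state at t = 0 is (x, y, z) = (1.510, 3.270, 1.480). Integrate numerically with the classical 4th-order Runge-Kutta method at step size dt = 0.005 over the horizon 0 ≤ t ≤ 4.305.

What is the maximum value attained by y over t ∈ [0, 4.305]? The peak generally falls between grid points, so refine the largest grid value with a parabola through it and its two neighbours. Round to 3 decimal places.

t=0.000: state=(1.510, 3.270, 1.480)
step 1 (dt=0.005): k1=(17.600, 13.021, 0.899), k2=(17.486, 13.460, 1.087), k3=(17.499, 13.455, 1.087), k4=(17.398, 13.889, 1.278); state += dt/6·(k1+2k2+2k3+k4)
t=0.005: state=(1.597, 3.337, 1.485)
t=0.010: state=(1.684, 3.409, 1.493)
t=0.015: state=(1.770, 3.485, 1.502)
continuing one RK4 step at a time; state shown every 40 steps (Δt=0.2):
t=0.200: state=(5.822, 8.773, 4.444)
t=0.400: state=(9.864, 8.888, 16.753)
t=0.600: state=(3.901, 1.259, 14.311)
t=0.800: state=(1.484, 1.280, 8.653)
t=1.000: state=(1.998, 2.661, 5.505)
t=1.200: state=(4.355, 6.131, 5.361)
t=1.400: state=(8.247, 9.511, 11.834)
t=1.600: state=(6.479, 4.142, 15.419)
t=1.800: state=(3.152, 2.446, 10.871)
t=2.000: state=(3.166, 3.749, 7.672)
t=2.200: state=(5.252, 6.675, 7.888)
t=2.400: state=(7.554, 7.853, 12.655)
t=2.600: state=(5.834, 4.386, 13.792)
t=2.800: state=(3.904, 3.570, 10.605)
t=3.000: state=(4.313, 4.972, 8.727)
t=3.200: state=(6.090, 6.999, 10.059)
t=3.400: state=(6.770, 6.363, 13.012)
t=3.600: state=(5.202, 4.414, 12.343)
t=3.800: state=(4.442, 4.493, 10.231)
t=4.000: state=(5.206, 5.824, 9.739)
t=4.200: state=(6.313, 6.609, 11.442)
t=4.305: state=(6.363, 6.160, 12.332)
largest grid value and its neighbours: y(0.305)=11.46891, y(0.310)=11.47964, y(0.315)=11.47427
parabola through these three points peaks at t≈0.311 with y≈11.47986

max y = 11.480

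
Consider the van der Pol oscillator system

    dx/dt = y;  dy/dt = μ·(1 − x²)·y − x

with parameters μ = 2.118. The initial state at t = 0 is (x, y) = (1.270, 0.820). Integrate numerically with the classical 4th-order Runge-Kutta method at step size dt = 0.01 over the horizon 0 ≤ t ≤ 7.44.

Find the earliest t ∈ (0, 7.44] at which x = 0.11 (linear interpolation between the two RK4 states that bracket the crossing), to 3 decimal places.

t=0.000: state=(1.270, 0.820)
step 1 (dt=0.01): k1=(0.820, -2.334), k2=(0.808, -2.341), k3=(0.808, -2.341), k4=(0.797, -2.347); state += dt/6·(k1+2k2+2k3+k4)
t=0.010: state=(1.278, 0.797)
t=0.020: state=(1.286, 0.773)
t=0.030: state=(1.294, 0.749)
continuing one RK4 step at a time; state shown every 25 steps (Δt=0.25):
t=0.250: state=(1.403, 0.261)
t=0.500: state=(1.416, -0.121)
t=0.750: state=(1.355, -0.350)
t=1.000: state=(1.247, -0.516)
t=1.250: state=(1.096, -0.691)
t=1.500: state=(0.895, -0.943)
t=1.750: state=(0.609, -1.393)
t=2.000: state=(0.162, -2.285)
t=2.020: state=(0.115, -2.384)
next step: t=2.030: state=(0.091, -2.436) — x has crossed 0.11
linear interpolation between t=2.020 (0.11491) and t=2.030 (0.09081) → t≈2.022

t = 2.022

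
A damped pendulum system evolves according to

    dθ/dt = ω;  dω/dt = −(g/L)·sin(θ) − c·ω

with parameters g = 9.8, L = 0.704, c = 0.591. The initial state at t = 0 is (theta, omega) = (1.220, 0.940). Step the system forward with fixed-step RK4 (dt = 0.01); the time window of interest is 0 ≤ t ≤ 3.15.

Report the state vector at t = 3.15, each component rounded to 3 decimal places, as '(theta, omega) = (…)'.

t=0.000: state=(1.220, 0.940)
step 1 (dt=0.01): k1=(0.940, -13.628), k2=(0.872, -13.610), k3=(0.872, -13.609), k4=(0.804, -13.589); state += dt/6·(k1+2k2+2k3+k4)
t=0.010: state=(1.229, 0.804)
t=0.020: state=(1.236, 0.668)
t=0.030: state=(1.242, 0.533)
continuing one RK4 step at a time; state shown every 20 steps (Δt=0.2):
t=0.200: state=(1.144, -1.634)
t=0.400: state=(0.613, -3.491)
t=0.600: state=(-0.140, -3.692)
t=0.800: state=(-0.741, -2.102)
t=1.000: state=(-0.937, 0.151)
t=1.200: state=(-0.701, 2.101)
t=1.400: state=(-0.168, 2.982)
t=1.600: state=(0.387, 2.325)
t=1.800: state=(0.693, 0.652)
t=2.000: state=(0.642, -1.105)
t=2.200: state=(0.296, -2.197)
t=2.400: state=(-0.157, -2.117)
t=2.600: state=(-0.481, -1.007)
t=2.800: state=(-0.537, 0.442)
t=3.000: state=(-0.329, 1.531)
t=3.150: state=(-0.072, 1.801)

(theta, omega) = (-0.072, 1.801)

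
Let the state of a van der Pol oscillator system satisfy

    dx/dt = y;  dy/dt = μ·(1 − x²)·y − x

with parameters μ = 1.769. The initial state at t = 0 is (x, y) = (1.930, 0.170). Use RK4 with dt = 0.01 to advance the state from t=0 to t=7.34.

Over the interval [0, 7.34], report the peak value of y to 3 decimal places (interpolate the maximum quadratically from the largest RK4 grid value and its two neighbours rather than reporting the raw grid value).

max y = 3.539

t=0.000: state=(1.930, 0.170)
step 1 (dt=0.01): k1=(0.170, -2.749), k2=(0.156, -2.685), k3=(0.157, -2.686), k4=(0.143, -2.623); state += dt/6·(k1+2k2+2k3+k4)
t=0.010: state=(1.932, 0.143)
t=0.020: state=(1.933, 0.118)
t=0.030: state=(1.934, 0.093)
continuing one RK4 step at a time; state shown every 25 steps (Δt=0.25):
t=0.250: state=(1.913, -0.230)
t=0.500: state=(1.836, -0.360)
t=0.750: state=(1.738, -0.424)
t=1.000: state=(1.625, -0.480)
t=1.250: state=(1.497, -0.545)
t=1.500: state=(1.350, -0.634)
t=1.750: state=(1.176, -0.767)
t=2.000: state=(0.960, -0.980)
t=2.250: state=(0.674, -1.351)
t=2.500: state=(0.259, -2.034)
t=2.750: state=(-0.380, -3.112)
t=3.000: state=(-1.234, -3.348)
t=3.250: state=(-1.849, -1.422)
t=3.500: state=(-2.015, -0.130)
t=3.750: state=(-1.990, 0.243)
t=4.000: state=(-1.914, 0.351)
t=4.250: state=(-1.819, 0.402)
t=4.500: state=(-1.713, 0.446)
t=4.750: state=(-1.595, 0.498)
t=5.000: state=(-1.463, 0.566)
t=5.250: state=(-1.310, 0.664)
t=5.500: state=(-1.127, 0.811)
t=5.750: state=(-0.896, 1.054)
t=6.000: state=(-0.584, 1.487)
t=6.250: state=(-0.123, 2.279)
t=6.500: state=(0.585, 3.359)
t=6.750: state=(1.435, 2.985)
t=7.000: state=(1.924, 0.963)
t=7.250: state=(2.018, -0.016)
t=7.340: state=(2.010, -0.153)
largest grid value and its neighbours: y(6.590)=3.53766, y(6.600)=3.53873, y(6.610)=3.53531
parabola through these three points peaks at t≈6.597 with y≈3.53888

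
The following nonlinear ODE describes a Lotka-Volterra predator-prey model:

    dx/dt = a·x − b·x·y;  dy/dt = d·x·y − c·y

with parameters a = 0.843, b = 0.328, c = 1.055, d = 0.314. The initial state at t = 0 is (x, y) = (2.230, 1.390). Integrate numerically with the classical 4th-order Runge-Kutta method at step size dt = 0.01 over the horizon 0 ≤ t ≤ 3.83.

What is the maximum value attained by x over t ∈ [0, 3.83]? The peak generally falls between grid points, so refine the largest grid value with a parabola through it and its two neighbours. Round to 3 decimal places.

max x = 5.938

t=0.000: state=(2.230, 1.390)
step 1 (dt=0.01): k1=(0.863, -0.493), k2=(0.867, -0.490), k3=(0.867, -0.490), k4=(0.870, -0.488); state += dt/6·(k1+2k2+2k3+k4)
t=0.010: state=(2.239, 1.385)
t=0.020: state=(2.247, 1.380)
t=0.030: state=(2.256, 1.375)
continuing one RK4 step at a time; state shown every 20 steps (Δt=0.2):
t=0.200: state=(2.417, 1.302)
t=0.400: state=(2.632, 1.235)
t=0.600: state=(2.878, 1.189)
t=0.800: state=(3.154, 1.164)
t=1.000: state=(3.460, 1.160)
t=1.200: state=(3.793, 1.179)
t=1.400: state=(4.150, 1.225)
t=1.600: state=(4.522, 1.302)
t=1.800: state=(4.897, 1.418)
t=2.000: state=(5.255, 1.579)
t=2.200: state=(5.570, 1.797)
t=2.400: state=(5.807, 2.081)
t=2.600: state=(5.929, 2.438)
t=2.800: state=(5.900, 2.865)
t=3.000: state=(5.698, 3.342)
t=3.200: state=(5.331, 3.829)
t=3.400: state=(4.836, 4.269)
t=3.600: state=(4.276, 4.603)
t=3.800: state=(3.716, 4.789)
t=3.830: state=(3.635, 4.804)
largest grid value and its neighbours: x(2.660)=5.93790, x(2.670)=5.93791, x(2.680)=5.93752
parabola through these three points peaks at t≈2.665 with x≈5.93795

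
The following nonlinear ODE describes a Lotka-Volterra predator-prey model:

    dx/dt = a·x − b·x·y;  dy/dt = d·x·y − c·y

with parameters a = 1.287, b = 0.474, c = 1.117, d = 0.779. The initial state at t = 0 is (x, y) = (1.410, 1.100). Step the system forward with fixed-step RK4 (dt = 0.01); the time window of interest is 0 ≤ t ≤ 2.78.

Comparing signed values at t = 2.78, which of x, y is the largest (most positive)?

largest component: y

t=0.000: state=(1.410, 1.100)
step 1 (dt=0.01): k1=(1.079, -0.020), k2=(1.084, -0.016), k3=(1.084, -0.016), k4=(1.088, -0.011); state += dt/6·(k1+2k2+2k3+k4)
t=0.010: state=(1.421, 1.100)
t=0.020: state=(1.432, 1.100)
t=0.030: state=(1.443, 1.100)
continuing one RK4 step at a time; state shown every 10 steps (Δt=0.1):
t=0.100: state=(1.522, 1.103)
t=0.200: state=(1.643, 1.115)
t=0.300: state=(1.771, 1.139)
t=0.400: state=(1.907, 1.176)
t=0.500: state=(2.049, 1.227)
t=0.600: state=(2.195, 1.294)
t=0.700: state=(2.344, 1.381)
t=0.800: state=(2.490, 1.491)
t=0.900: state=(2.631, 1.628)
t=1.000: state=(2.759, 1.796)
t=1.100: state=(2.869, 2.001)
t=1.200: state=(2.951, 2.245)
t=1.300: state=(2.997, 2.532)
t=1.400: state=(3.001, 2.861)
t=1.500: state=(2.955, 3.227)
t=1.600: state=(2.857, 3.621)
t=1.700: state=(2.711, 4.024)
t=1.800: state=(2.524, 4.413)
t=1.900: state=(2.309, 4.765)
t=2.000: state=(2.081, 5.056)
t=2.100: state=(1.852, 5.270)
t=2.200: state=(1.635, 5.398)
t=2.300: state=(1.438, 5.441)
t=2.400: state=(1.264, 5.405)
t=2.500: state=(1.115, 5.303)
t=2.600: state=(0.990, 5.147)
t=2.700: state=(0.886, 4.951)
t=2.780: state=(0.817, 4.774)
compare at T: x=0.817, y=4.774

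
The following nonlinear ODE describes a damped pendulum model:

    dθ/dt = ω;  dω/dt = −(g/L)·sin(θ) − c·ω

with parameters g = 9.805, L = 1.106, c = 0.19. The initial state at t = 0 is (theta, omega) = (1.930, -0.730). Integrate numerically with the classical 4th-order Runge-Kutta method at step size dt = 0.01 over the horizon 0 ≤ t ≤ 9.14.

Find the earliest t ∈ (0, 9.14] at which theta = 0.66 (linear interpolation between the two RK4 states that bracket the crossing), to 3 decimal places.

t = 0.476

t=0.000: state=(1.930, -0.730)
step 1 (dt=0.01): k1=(-0.730, -8.161), k2=(-0.771, -8.164), k3=(-0.771, -8.165), k4=(-0.812, -8.169); state += dt/6·(k1+2k2+2k3+k4)
t=0.010: state=(1.922, -0.812)
t=0.020: state=(1.914, -0.893)
t=0.030: state=(1.904, -0.975)
t=0.470: state=(0.687, -4.361)
next step: t=0.480: state=(0.643, -4.408) — theta has crossed 0.66
linear interpolation between t=0.470 (0.68651) and t=0.480 (0.64266) → t≈0.476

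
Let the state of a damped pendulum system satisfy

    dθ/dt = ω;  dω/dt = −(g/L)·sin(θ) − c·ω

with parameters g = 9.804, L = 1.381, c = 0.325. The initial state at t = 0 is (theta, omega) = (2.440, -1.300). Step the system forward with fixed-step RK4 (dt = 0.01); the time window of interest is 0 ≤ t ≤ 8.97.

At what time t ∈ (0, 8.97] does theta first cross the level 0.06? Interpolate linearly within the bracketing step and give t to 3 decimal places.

t = 0.746

t=0.000: state=(2.440, -1.300)
step 1 (dt=0.01): k1=(-1.300, -4.160), k2=(-1.321, -4.188), k3=(-1.321, -4.188), k4=(-1.342, -4.217); state += dt/6·(k1+2k2+2k3+k4)
t=0.010: state=(2.427, -1.342)
t=0.020: state=(2.413, -1.384)
t=0.030: state=(2.399, -1.427)
continuing one RK4 step at a time; state shown every 50 steps (Δt=0.5):
t=0.500: state=(1.150, -3.996)
t=0.740: state=(0.088, -4.609)
next step: t=0.750: state=(0.042, -4.599) — theta has crossed 0.06
linear interpolation between t=0.740 (0.08772) and t=0.750 (0.04168) → t≈0.746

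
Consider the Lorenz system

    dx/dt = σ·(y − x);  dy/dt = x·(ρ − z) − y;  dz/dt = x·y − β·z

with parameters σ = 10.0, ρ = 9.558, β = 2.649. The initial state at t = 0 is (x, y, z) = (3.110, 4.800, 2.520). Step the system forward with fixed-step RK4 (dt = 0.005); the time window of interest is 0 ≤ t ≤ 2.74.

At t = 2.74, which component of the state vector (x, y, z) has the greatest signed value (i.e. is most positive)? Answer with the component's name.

largest component: z

t=0.000: state=(3.110, 4.800, 2.520)
step 1 (dt=0.005): k1=(16.900, 17.088, 8.253), k2=(16.905, 17.278, 8.535), k3=(16.909, 17.275, 8.535), k4=(16.918, 17.461, 8.821); state += dt/6·(k1+2k2+2k3+k4)
t=0.005: state=(3.195, 4.886, 2.563)
t=0.010: state=(3.279, 4.975, 2.608)
t=0.015: state=(3.364, 5.065, 2.657)
continuing one RK4 step at a time; state shown every 20 steps (Δt=0.1):
t=0.100: state=(4.881, 6.755, 4.003)
t=0.200: state=(6.720, 8.362, 7.054)
t=0.300: state=(7.734, 7.920, 10.820)
t=0.400: state=(6.978, 5.413, 12.719)
t=0.500: state=(5.105, 3.186, 11.987)
t=0.600: state=(3.487, 2.243, 10.168)
t=0.700: state=(2.625, 2.111, 8.359)
t=0.800: state=(2.381, 2.370, 6.893)
t=0.900: state=(2.554, 2.896, 5.852)
t=1.000: state=(3.048, 3.690, 5.298)
t=1.100: state=(3.828, 4.736, 5.343)
t=1.200: state=(4.825, 5.874, 6.141)
t=1.300: state=(5.813, 6.664, 7.702)
t=1.400: state=(6.366, 6.555, 9.531)
t=1.500: state=(6.144, 5.541, 10.686)
t=1.600: state=(5.312, 4.348, 10.677)
t=1.700: state=(4.394, 3.588, 9.851)
t=1.800: state=(3.769, 3.338, 8.772)
t=1.900: state=(3.528, 3.465, 7.803)
t=2.000: state=(3.620, 3.855, 7.126)
t=2.100: state=(3.972, 4.428, 6.847)
t=2.200: state=(4.499, 5.076, 7.030)
t=2.300: state=(5.073, 5.611, 7.663)
t=2.400: state=(5.507, 5.805, 8.567)
t=2.500: state=(5.622, 5.546, 9.379)
t=2.600: state=(5.377, 4.990, 9.752)
t=2.700: state=(4.921, 4.437, 9.605)
t=2.740: state=(4.731, 4.269, 9.436)
compare at T: x=4.731, y=4.269, z=9.436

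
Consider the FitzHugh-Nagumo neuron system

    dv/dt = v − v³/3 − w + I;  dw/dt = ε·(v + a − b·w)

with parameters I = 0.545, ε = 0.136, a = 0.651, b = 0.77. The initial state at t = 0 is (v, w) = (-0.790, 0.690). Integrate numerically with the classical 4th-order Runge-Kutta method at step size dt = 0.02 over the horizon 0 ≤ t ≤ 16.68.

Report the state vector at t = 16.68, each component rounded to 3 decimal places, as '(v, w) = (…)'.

(v, w) = (1.618, 0.878)

t=0.000: state=(-0.790, 0.690)
step 1 (dt=0.02): k1=(-0.771, -0.091), k2=(-0.773, -0.092), k3=(-0.773, -0.092), k4=(-0.774, -0.093); state += dt/6·(k1+2k2+2k3+k4)
t=0.020: state=(-0.805, 0.688)
t=0.040: state=(-0.821, 0.686)
t=0.060: state=(-0.837, 0.684)
continuing one RK4 step at a time; state shown every 50 steps (Δt=1):
t=1.000: state=(-1.468, 0.555)
t=2.000: state=(-1.639, 0.379)
t=3.000: state=(-1.590, 0.216)
t=4.000: state=(-1.502, 0.079)
t=5.000: state=(-1.406, -0.033)
t=6.000: state=(-1.306, -0.120)
t=7.000: state=(-1.201, -0.186)
t=8.000: state=(-1.089, -0.231)
t=9.000: state=(-0.963, -0.257)
t=10.000: state=(-0.810, -0.262)
t=11.000: state=(-0.598, -0.243)
t=12.000: state=(-0.237, -0.191)
t=13.000: state=(0.542, -0.074)
t=14.000: state=(1.597, 0.162)
t=15.000: state=(1.793, 0.456)
t=16.000: state=(1.702, 0.721)
t=16.680: state=(1.618, 0.878)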